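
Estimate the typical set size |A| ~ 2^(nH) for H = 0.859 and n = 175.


log2|A_typical| = nH = 175 * 0.859 = 150.325, so |A_typical| ~ 2^150.325 = 1.788e+45

1.788e+45


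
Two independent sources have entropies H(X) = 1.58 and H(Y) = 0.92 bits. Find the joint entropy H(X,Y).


For independent variables, H(X,Y) = H(X) + H(Y) = 1.58 + 0.92 = 2.5

2.5 bits


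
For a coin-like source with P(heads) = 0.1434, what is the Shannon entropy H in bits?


H = -p*log2(p) - (1-p)*log2(1-p). -0.1434*log2(0.1434) = 0.401790; -0.8566*log2(0.8566) = 0.191284. H = 0.401790 + 0.191284 = 0.5931

0.5931 bits


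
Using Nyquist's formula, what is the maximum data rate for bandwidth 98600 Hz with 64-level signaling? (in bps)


Rate = 2 * B * log2(M) = 2 * 98600 * 6.0 = 1183200.0

1183200.0 bps


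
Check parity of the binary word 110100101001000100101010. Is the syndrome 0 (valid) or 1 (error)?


Syndrome = XOR of all bits = 1 XOR 1 XOR 0 XOR 1 XOR 0 XOR 0 XOR 1 XOR 0 XOR 1 XOR 0 XOR 0 XOR 1 XOR 0 XOR 0 XOR 0 XOR 1 XOR 0 XOR 0 XOR 1 XOR 0 XOR 1 XOR 0 XOR 1 XOR 0 = 0

0


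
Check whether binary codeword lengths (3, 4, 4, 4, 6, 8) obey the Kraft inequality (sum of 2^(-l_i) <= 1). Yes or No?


Kraft sum = sum(2^(-l_i)) = 0.332, need <= 1. Result: satisfied (a binary prefix-free code with these lengths exists)

Yes


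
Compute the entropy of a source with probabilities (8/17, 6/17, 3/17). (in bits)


H = -sum(p_i * log2(p_i)). Terms: -(8/17)*log2(8/17) = 0.511747; -(6/17)*log2(6/17) = 0.530294; -(3/17)*log2(3/17) = 0.441618. H = 0.511747 + 0.530294 + 0.441618 = 1.4837

1.4837 bits


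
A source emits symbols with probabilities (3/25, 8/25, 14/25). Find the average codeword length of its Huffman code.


Huffman construction (repeatedly merge the two least-probable nodes; each merge adds 1 bit to every symbol beneath it): 3/25 + 8/25 = 11/25; 11/25 + 14/25 = 1. Resulting codeword lengths (in the order the probabilities were given): (2, 2, 1). L_avg = sum(p_i * l_i) = 3/25*2 + 8/25*2 + 14/25*1 = 36/25 = 1.44

1.44 bits


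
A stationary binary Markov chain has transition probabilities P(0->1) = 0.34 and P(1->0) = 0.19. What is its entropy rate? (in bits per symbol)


Stationary distribution: pi_0 = p10/(p01+p10) = 0.3585, pi_1 = 0.6415. Entropy rate H' = pi_0*H(p01) + pi_1*H(p10) = 0.3585*0.9248 + 0.6415*0.7015 = 0.7815

0.7815 bits/symbol


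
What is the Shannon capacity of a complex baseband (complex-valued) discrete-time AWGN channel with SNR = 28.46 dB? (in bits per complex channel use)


SNR_linear = 10^(28.46/10) = 701.4553; C = log2(1 + SNR_linear) = log2(1 + 701.4553) = 9.4563

9.4563 bits/channel use


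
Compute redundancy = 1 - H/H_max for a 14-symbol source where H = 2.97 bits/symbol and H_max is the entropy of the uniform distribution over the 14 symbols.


H_max = log2(K) = log2(14) = 3.8074 bits/symbol. Redundancy = 1 - H/H_max = 1 - 2.97/3.8074 = 1 - 0.7801 = 0.2199

0.2199


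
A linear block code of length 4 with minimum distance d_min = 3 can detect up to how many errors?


Detection capability = d_min - 1 = 3 - 1 = 2

2 errors


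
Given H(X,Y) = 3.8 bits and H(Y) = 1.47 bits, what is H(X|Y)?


H(X|Y) = H(X,Y) - H(Y) = 3.8 - 1.47 = 2.33

2.33 bits


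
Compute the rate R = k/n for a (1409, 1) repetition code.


Rate = k/n = 1/1409

1/1409


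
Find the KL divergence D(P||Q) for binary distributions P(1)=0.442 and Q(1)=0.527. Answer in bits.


KL = p*log2(p/q) + (1-p)*log2((1-p)/(1-q)) = 0.442*log2(0.442/0.527) + 0.558*log2(0.558/0.473) = 0.0209

0.0209 bits


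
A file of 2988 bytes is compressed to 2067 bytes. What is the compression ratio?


Ratio = original / compressed = 2988 / 2067 = 1.4456

1.4456


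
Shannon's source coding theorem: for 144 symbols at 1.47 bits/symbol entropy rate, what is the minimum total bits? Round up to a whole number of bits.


Minimum bits >= n * H = 144 * 1.47 = 211.68, rounded up to a whole number of bits = 212

212 bits


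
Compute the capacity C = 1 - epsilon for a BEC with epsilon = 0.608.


C = 1 - epsilon = 1 - 0.608 = 0.392

0.392 bits


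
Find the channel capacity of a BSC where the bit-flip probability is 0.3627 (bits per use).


H(p) = -p*log2(p) - (1-p)*log2(1-p) = -0.3627*log2(0.3627) - 0.6373*log2(0.6373) = 0.530685 + 0.414217 = 0.9449. C = 1 - H(p) = 1 - 0.9449 = 0.0551

0.0551 bits


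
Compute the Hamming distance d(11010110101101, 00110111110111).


Count differing positions: ^ ^ ^ . . . . ^ . ^ ^ . ^ . = 7 differences

7


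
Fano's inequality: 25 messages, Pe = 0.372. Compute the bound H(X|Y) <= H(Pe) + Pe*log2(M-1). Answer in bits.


H(Pe) = -Pe*log2(Pe) - (1-Pe)*log2(1-Pe) = -0.372*log2(0.372) - 0.628*log2(0.628) = 0.530705 + 0.421491 = 0.9522. Pe*log2(M-1) = 0.372*log2(24) = 1.705606. Bound = H(Pe) + Pe*log2(M-1) = 0.530705 + 0.421491 + 1.705606 = 2.6578

2.6578 bits


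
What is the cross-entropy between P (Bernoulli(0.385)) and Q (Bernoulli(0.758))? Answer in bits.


H(P,Q) = -p*log2(q) - (1-p)*log2(1-q). -0.385*log2(0.758) = 0.153896; -0.615*log2(0.242) = 1.258856. H(P,Q) = 0.153896 + 1.258856 = 1.4128

1.4128 bits


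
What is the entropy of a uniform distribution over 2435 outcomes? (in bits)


H = log2(n) = log2(2435) = 11.2497

11.2497 bits


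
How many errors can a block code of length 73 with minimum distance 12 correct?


Correction capability = floor((d-1)/2) = floor((12-1)/2) = 5

5 errors


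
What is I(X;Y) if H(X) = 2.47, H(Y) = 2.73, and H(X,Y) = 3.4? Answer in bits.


I(X;Y) = H(X) + H(Y) - H(X,Y) = 2.47 + 2.73 - 3.4 = 1.8

1.8 bits


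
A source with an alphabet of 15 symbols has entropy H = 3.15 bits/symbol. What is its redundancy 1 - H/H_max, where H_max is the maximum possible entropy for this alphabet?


H_max = log2(K) = log2(15) = 3.9069 bits/symbol. Redundancy = 1 - H/H_max = 1 - 3.15/3.9069 = 1 - 0.8063 = 0.1937

0.1937


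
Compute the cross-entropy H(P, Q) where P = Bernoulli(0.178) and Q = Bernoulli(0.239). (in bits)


H(P,Q) = -p*log2(q) - (1-p)*log2(1-q). -0.178*log2(0.239) = 0.367555; -0.822*log2(0.761) = 0.323894. H(P,Q) = 0.367555 + 0.323894 = 0.6914

0.6914 bits


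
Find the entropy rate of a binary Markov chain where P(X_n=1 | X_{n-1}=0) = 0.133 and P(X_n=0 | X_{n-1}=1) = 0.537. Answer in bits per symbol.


Stationary distribution: pi_0 = p10/(p01+p10) = 0.8015, pi_1 = 0.1985. Entropy rate H' = pi_0*H(p01) + pi_1*H(p10) = 0.8015*0.5656 + 0.1985*0.996 = 0.6511

0.6511 bits/symbol


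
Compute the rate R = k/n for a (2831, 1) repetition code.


Rate = k/n = 1/2831

1/2831


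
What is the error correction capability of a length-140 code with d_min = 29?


Correction capability = floor((d-1)/2) = floor((29-1)/2) = 14

14 errors


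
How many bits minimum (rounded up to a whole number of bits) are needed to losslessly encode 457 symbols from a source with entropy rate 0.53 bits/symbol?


Minimum bits >= n * H = 457 * 0.53 = 242.21, rounded up to a whole number of bits = 243

243 bits


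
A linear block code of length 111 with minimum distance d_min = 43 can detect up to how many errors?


Detection capability = d_min - 1 = 43 - 1 = 42

42 errors


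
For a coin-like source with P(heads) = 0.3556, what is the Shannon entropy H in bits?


H = -p*log2(p) - (1-p)*log2(1-p). -0.3556*log2(0.3556) = 0.530439; -0.6444*log2(0.6444) = 0.408531. H = 0.530439 + 0.408531 = 0.939

0.939 bits


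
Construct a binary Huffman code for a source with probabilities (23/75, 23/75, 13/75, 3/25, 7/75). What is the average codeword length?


Huffman construction (repeatedly merge the two least-probable nodes; each merge adds 1 bit to every symbol beneath it): 7/75 + 3/25 = 16/75; 13/75 + 16/75 = 29/75; 23/75 + 23/75 = 46/75; 29/75 + 46/75 = 1. Resulting codeword lengths (in the order the probabilities were given): (2, 2, 2, 3, 3). L_avg = sum(p_i * l_i) = 23/75*2 + 23/75*2 + 13/75*2 + 3/25*3 + 7/75*3 = 166/75 = 2.2133

2.2133 bits


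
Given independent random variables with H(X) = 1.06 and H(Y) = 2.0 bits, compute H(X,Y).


For independent variables, H(X,Y) = H(X) + H(Y) = 1.06 + 2.0 = 3.06

3.06 bits


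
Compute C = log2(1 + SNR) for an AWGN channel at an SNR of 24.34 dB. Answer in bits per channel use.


SNR_linear = 10^(24.34/10) = 271.6439; C = log2(1 + SNR_linear) = log2(1 + 271.6439) = 8.0909

8.0909 bits/channel use


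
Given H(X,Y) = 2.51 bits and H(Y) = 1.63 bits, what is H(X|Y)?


H(X|Y) = H(X,Y) - H(Y) = 2.51 - 1.63 = 0.88

0.88 bits


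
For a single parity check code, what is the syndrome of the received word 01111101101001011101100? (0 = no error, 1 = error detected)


Syndrome = XOR of all bits = 0 XOR 1 XOR 1 XOR 1 XOR 1 XOR 1 XOR 0 XOR 1 XOR 1 XOR 0 XOR 1 XOR 0 XOR 0 XOR 1 XOR 0 XOR 1 XOR 1 XOR 1 XOR 0 XOR 1 XOR 1 XOR 0 XOR 0 = 0

0


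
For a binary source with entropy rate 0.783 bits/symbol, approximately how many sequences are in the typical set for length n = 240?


log2|A_typical| = nH = 240 * 0.783 = 187.92, so |A_typical| ~ 2^187.92 = 3.712e+56

3.712e+56


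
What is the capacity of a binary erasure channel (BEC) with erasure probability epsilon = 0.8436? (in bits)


C = 1 - epsilon = 1 - 0.8436 = 0.1564

0.1564 bits


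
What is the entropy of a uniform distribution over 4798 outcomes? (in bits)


H = log2(n) = log2(4798) = 12.2282

12.2282 bits


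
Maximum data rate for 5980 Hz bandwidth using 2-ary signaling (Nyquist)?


Rate = 2 * B * log2(M) = 2 * 5980 * 1.0 = 11960.0

11960.0 bps


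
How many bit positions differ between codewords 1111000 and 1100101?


Count differing positions: . . ^ ^ ^ . ^ = 4 differences

4


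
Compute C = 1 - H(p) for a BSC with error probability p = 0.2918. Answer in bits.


H(p) = -p*log2(p) - (1-p)*log2(1-p) = -0.2918*log2(0.2918) - 0.7082*log2(0.7082) = 0.518513 + 0.352522 = 0.871. C = 1 - H(p) = 1 - 0.871 = 0.129

0.129 bits


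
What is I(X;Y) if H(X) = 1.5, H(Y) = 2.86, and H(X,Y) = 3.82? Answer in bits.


I(X;Y) = H(X) + H(Y) - H(X,Y) = 1.5 + 2.86 - 3.82 = 0.54

0.54 bits


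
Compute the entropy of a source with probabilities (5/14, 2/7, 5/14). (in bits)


H = -sum(p_i * log2(p_i)). Terms: -(5/14)*log2(5/14) = 0.530510; -(2/7)*log2(2/7) = 0.516387; -(5/14)*log2(5/14) = 0.530510. H = 0.530510 + 0.516387 + 0.530510 = 1.5774

1.5774 bits


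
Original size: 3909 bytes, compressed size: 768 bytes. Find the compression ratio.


Ratio = original / compressed = 3909 / 768 = 5.0898

5.0898


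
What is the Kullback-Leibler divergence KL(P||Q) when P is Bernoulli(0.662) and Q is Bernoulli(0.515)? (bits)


KL = p*log2(p/q) + (1-p)*log2((1-p)/(1-q)) = 0.662*log2(0.662/0.515) + 0.338*log2(0.338/0.485) = 0.0637

0.0637 bits


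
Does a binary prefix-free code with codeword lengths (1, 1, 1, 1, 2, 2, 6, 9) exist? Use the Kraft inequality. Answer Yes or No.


Kraft sum = sum(2^(-l_i)) = 2.5176, need <= 1. Result: violated (a binary prefix-free code with these lengths cannot exist)

No


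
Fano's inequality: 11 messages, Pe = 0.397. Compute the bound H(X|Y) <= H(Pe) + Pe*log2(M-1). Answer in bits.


H(Pe) = -Pe*log2(Pe) - (1-Pe)*log2(1-Pe) = -0.397*log2(0.397) - 0.603*log2(0.603) = 0.529117 + 0.440051 = 0.9692. Pe*log2(M-1) = 0.397*log2(10) = 1.318805. Bound = H(Pe) + Pe*log2(M-1) = 0.529117 + 0.440051 + 1.318805 = 2.288

2.288 bits


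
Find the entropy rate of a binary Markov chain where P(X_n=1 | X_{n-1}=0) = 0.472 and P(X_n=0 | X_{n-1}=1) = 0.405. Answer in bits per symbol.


Stationary distribution: pi_0 = p10/(p01+p10) = 0.4618, pi_1 = 0.5382. Entropy rate H' = pi_0*H(p01) + pi_1*H(p10) = 0.4618*0.9977 + 0.5382*0.9738 = 0.9849

0.9849 bits/symbol


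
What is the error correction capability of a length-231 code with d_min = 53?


Correction capability = floor((d-1)/2) = floor((53-1)/2) = 26

26 errors


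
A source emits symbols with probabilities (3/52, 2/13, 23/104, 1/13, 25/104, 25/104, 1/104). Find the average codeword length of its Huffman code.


Huffman construction (repeatedly merge the two least-probable nodes; each merge adds 1 bit to every symbol beneath it): 1/104 + 3/52 = 7/104; 7/104 + 1/13 = 15/104; 15/104 + 2/13 = 31/104; 23/104 + 25/104 = 6/13; 25/104 + 31/104 = 7/13; 6/13 + 7/13 = 1. Resulting codeword lengths (in the order the probabilities were given): (5, 3, 2, 4, 2, 2, 5). L_avg = sum(p_i * l_i) = 3/52*5 + 2/13*3 + 23/104*2 + 1/13*4 + 25/104*2 + 25/104*2 + 1/104*5 = 261/104 = 2.5096

2.5096 bits


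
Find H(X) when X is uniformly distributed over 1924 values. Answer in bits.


H = log2(n) = log2(1924) = 10.9099

10.9099 bits


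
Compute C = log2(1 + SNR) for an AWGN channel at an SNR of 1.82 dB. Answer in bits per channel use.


SNR_linear = 10^(1.82/10) = 1.5205; C = log2(1 + SNR_linear) = log2(1 + 1.5205) = 1.3337

1.3337 bits/channel use


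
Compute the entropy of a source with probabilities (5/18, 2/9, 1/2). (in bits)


H = -sum(p_i * log2(p_i)). Terms: -(5/18)*log2(5/18) = 0.513332; -(2/9)*log2(2/9) = 0.482206; -(1/2)*log2(1/2) = 0.500000. H = 0.513332 + 0.482206 + 0.500000 = 1.4955

1.4955 bits


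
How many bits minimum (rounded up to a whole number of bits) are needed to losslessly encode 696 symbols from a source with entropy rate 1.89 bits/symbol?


Minimum bits >= n * H = 696 * 1.89 = 1315.44, rounded up to a whole number of bits = 1316

1316 bits


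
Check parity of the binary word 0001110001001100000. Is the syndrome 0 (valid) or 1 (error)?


Syndrome = XOR of all bits = 0 XOR 0 XOR 0 XOR 1 XOR 1 XOR 1 XOR 0 XOR 0 XOR 0 XOR 1 XOR 0 XOR 0 XOR 1 XOR 1 XOR 0 XOR 0 XOR 0 XOR 0 XOR 0 = 0

0


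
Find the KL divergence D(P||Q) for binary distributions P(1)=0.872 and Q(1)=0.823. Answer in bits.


KL = p*log2(p/q) + (1-p)*log2((1-p)/(1-q)) = 0.872*log2(0.872/0.823) + 0.128*log2(0.128/0.177) = 0.0129

0.0129 bits


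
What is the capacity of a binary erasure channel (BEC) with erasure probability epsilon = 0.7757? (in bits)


C = 1 - epsilon = 1 - 0.7757 = 0.2243

0.2243 bits


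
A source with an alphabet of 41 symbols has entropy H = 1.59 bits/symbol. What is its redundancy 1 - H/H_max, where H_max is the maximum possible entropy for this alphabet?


H_max = log2(K) = log2(41) = 5.3576 bits/symbol. Redundancy = 1 - H/H_max = 1 - 1.59/5.3576 = 1 - 0.2968 = 0.7032

0.7032


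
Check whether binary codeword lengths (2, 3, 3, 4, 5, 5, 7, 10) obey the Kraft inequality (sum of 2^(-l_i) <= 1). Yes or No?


Kraft sum = sum(2^(-l_i)) = 0.6338, need <= 1. Result: satisfied (a binary prefix-free code with these lengths exists)

Yes


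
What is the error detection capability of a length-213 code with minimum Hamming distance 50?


Detection capability = d_min - 1 = 50 - 1 = 49

49 errors


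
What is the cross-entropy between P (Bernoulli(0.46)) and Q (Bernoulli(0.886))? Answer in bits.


H(P,Q) = -p*log2(q) - (1-p)*log2(1-q). -0.46*log2(0.886) = 0.080326; -0.54*log2(0.114) = 1.691763. H(P,Q) = 0.080326 + 1.691763 = 1.7721

1.7721 bits


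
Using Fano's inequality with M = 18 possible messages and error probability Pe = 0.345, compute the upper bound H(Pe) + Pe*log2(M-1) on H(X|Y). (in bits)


H(Pe) = -Pe*log2(Pe) - (1-Pe)*log2(1-Pe) = -0.345*log2(0.345) - 0.655*log2(0.655) = 0.529689 + 0.399834 = 0.9295. Pe*log2(M-1) = 0.345*log2(17) = 1.410175. Bound = H(Pe) + Pe*log2(M-1) = 0.529689 + 0.399834 + 1.410175 = 2.3397

2.3397 bits


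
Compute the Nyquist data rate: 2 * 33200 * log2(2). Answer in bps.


Rate = 2 * B * log2(M) = 2 * 33200 * 1.0 = 66400.0

66400.0 bps


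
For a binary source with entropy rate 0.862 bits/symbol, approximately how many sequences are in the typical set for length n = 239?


log2|A_typical| = nH = 239 * 0.862 = 206.018, so |A_typical| ~ 2^206.018 = 1.041e+62

1.041e+62


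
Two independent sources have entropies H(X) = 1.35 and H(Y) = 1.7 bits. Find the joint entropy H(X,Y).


For independent variables, H(X,Y) = H(X) + H(Y) = 1.35 + 1.7 = 3.05

3.05 bits


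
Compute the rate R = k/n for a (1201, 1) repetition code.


Rate = k/n = 1/1201

1/1201


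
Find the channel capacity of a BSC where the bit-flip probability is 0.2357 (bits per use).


H(p) = -p*log2(p) - (1-p)*log2(1-p) = -0.2357*log2(0.2357) - 0.7643*log2(0.7643) = 0.491429 + 0.296387 = 0.7878. C = 1 - H(p) = 1 - 0.7878 = 0.2122

0.2122 bits


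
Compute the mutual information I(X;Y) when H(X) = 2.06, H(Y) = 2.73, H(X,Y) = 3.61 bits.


I(X;Y) = H(X) + H(Y) - H(X,Y) = 2.06 + 2.73 - 3.61 = 1.18

1.18 bits


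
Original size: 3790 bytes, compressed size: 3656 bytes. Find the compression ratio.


Ratio = original / compressed = 3790 / 3656 = 1.0367

1.0367


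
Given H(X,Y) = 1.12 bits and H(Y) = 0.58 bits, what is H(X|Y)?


H(X|Y) = H(X,Y) - H(Y) = 1.12 - 0.58 = 0.54

0.54 bits


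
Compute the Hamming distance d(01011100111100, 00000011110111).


Count differing positions: . ^ . ^ ^ ^ ^ ^ . . ^ . ^ ^ = 9 differences

9


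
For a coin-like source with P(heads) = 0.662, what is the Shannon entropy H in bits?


H = -p*log2(p) - (1-p)*log2(1-p). -0.662*log2(0.662) = 0.393954; -0.338*log2(0.338) = 0.528938. H = 0.393954 + 0.528938 = 0.9229

0.9229 bits


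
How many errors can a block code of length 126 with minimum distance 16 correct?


Correction capability = floor((d-1)/2) = floor((16-1)/2) = 7

7 errors


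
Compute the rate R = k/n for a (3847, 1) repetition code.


Rate = k/n = 1/3847

1/3847


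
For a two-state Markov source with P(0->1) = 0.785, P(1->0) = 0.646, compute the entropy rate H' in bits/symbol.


Stationary distribution: pi_0 = p10/(p01+p10) = 0.4514, pi_1 = 0.5486. Entropy rate H' = pi_0*H(p01) + pi_1*H(p10) = 0.4514*0.7509 + 0.5486*0.9376 = 0.8533

0.8533 bits/symbol


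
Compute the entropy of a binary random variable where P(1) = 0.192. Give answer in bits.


H = -p*log2(p) - (1-p)*log2(1-p). -0.192*log2(0.192) = 0.457118; -0.808*log2(0.808) = 0.248519. H = 0.457118 + 0.248519 = 0.7056

0.7056 bits


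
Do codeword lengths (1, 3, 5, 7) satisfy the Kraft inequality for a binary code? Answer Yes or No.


Kraft sum = sum(2^(-l_i)) = 0.6641, need <= 1. Result: satisfied (a binary prefix-free code with these lengths exists)

Yes


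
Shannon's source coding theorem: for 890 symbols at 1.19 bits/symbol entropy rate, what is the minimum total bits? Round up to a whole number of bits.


Minimum bits >= n * H = 890 * 1.19 = 1059.1, rounded up to a whole number of bits = 1060

1060 bits


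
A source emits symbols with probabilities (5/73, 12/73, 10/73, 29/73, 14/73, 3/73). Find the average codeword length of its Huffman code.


Huffman construction (repeatedly merge the two least-probable nodes; each merge adds 1 bit to every symbol beneath it): 3/73 + 5/73 = 8/73; 8/73 + 10/73 = 18/73; 12/73 + 14/73 = 26/73; 18/73 + 26/73 = 44/73; 29/73 + 44/73 = 1. Resulting codeword lengths (in the order the probabilities were given): (4, 3, 3, 1, 3, 4). L_avg = sum(p_i * l_i) = 5/73*4 + 12/73*3 + 10/73*3 + 29/73*1 + 14/73*3 + 3/73*4 = 169/73 = 2.3151

2.3151 bits


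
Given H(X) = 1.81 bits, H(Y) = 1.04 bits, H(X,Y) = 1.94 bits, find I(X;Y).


I(X;Y) = H(X) + H(Y) - H(X,Y) = 1.81 + 1.04 - 1.94 = 0.91

0.91 bits


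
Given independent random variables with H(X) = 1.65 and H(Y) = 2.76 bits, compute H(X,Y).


For independent variables, H(X,Y) = H(X) + H(Y) = 1.65 + 2.76 = 4.41

4.41 bits


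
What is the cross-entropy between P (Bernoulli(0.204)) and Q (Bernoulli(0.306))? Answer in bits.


H(P,Q) = -p*log2(q) - (1-p)*log2(1-q). -0.204*log2(0.306) = 0.348513; -0.796*log2(0.694) = 0.419486. H(P,Q) = 0.348513 + 0.419486 = 0.768

0.768 bits


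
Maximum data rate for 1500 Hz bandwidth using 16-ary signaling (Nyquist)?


Rate = 2 * B * log2(M) = 2 * 1500 * 4.0 = 12000.0

12000.0 bps


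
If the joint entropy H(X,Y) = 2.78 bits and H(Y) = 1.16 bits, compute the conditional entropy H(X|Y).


H(X|Y) = H(X,Y) - H(Y) = 2.78 - 1.16 = 1.62

1.62 bits


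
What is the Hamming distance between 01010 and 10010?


Count differing positions: ^ ^ . . . = 2 differences

2


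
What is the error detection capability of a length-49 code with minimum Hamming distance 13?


Detection capability = d_min - 1 = 13 - 1 = 12

12 errors


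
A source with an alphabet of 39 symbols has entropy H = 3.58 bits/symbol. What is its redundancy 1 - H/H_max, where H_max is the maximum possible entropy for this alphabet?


H_max = log2(K) = log2(39) = 5.2854 bits/symbol. Redundancy = 1 - H/H_max = 1 - 3.58/5.2854 = 1 - 0.6773 = 0.3227

0.3227


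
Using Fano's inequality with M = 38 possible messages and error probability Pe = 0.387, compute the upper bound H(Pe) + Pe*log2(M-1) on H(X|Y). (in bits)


H(Pe) = -Pe*log2(Pe) - (1-Pe)*log2(1-Pe) = -0.387*log2(0.387) - 0.613*log2(0.613) = 0.530033 + 0.432803 = 0.9628. Pe*log2(M-1) = 0.387*log2(37) = 2.016058. Bound = H(Pe) + Pe*log2(M-1) = 0.530033 + 0.432803 + 2.016058 = 2.9789

2.9789 bits


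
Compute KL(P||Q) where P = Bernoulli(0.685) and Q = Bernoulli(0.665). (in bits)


KL = p*log2(p/q) + (1-p)*log2((1-p)/(1-q)) = 0.685*log2(0.685/0.665) + 0.315*log2(0.315/0.335) = 0.0013

0.0013 bits


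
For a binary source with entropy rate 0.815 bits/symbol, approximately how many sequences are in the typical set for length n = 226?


log2|A_typical| = nH = 226 * 0.815 = 184.19, so |A_typical| ~ 2^184.19 = 2.797e+55

2.797e+55


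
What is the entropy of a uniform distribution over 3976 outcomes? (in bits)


H = log2(n) = log2(3976) = 11.9571

11.9571 bits


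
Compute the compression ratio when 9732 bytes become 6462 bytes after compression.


Ratio = original / compressed = 9732 / 6462 = 1.506

1.506


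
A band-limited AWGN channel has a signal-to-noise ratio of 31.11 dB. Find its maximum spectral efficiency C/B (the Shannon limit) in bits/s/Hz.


SNR_linear = 10^(31.11/10) = 1291.2193; C/B = log2(1 + SNR_linear) = log2(1 + 1291.2193) = 10.3356

10.3356 bits/s/Hz


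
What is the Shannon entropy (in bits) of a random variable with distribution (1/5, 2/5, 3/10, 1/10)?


H = -sum(p_i * log2(p_i)). Terms: -(1/5)*log2(1/5) = 0.464386; -(2/5)*log2(2/5) = 0.528771; -(3/10)*log2(3/10) = 0.521090; -(1/10)*log2(1/10) = 0.332193. H = 0.464386 + 0.528771 + 0.521090 + 0.332193 = 1.8464

1.8464 bits


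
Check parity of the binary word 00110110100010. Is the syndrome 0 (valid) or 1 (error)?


Syndrome = XOR of all bits = 0 XOR 0 XOR 1 XOR 1 XOR 0 XOR 1 XOR 1 XOR 0 XOR 1 XOR 0 XOR 0 XOR 0 XOR 1 XOR 0 = 0

0


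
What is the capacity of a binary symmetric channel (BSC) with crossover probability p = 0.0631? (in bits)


H(p) = -p*log2(p) - (1-p)*log2(1-p) = -0.0631*log2(0.0631) - 0.9369*log2(0.9369) = 0.251530 + 0.088100 = 0.3396. C = 1 - H(p) = 1 - 0.3396 = 0.6604

0.6604 bits


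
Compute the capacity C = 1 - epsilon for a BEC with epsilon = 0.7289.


C = 1 - epsilon = 1 - 0.7289 = 0.2711

0.2711 bits


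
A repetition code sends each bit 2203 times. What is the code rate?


Rate = k/n = 1/2203

1/2203


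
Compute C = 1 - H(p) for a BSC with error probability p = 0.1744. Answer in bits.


H(p) = -p*log2(p) - (1-p)*log2(1-p) = -0.1744*log2(0.1744) - 0.8256*log2(0.8256) = 0.439406 + 0.228266 = 0.6677. C = 1 - H(p) = 1 - 0.6677 = 0.3323

0.3323 bits


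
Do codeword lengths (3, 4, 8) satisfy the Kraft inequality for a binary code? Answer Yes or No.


Kraft sum = sum(2^(-l_i)) = 0.1914, need <= 1. Result: satisfied (a binary prefix-free code with these lengths exists)

Yes


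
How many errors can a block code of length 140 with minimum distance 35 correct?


Correction capability = floor((d-1)/2) = floor((35-1)/2) = 17

17 errors


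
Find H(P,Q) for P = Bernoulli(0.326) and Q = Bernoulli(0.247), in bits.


H(P,Q) = -p*log2(q) - (1-p)*log2(1-q). -0.326*log2(0.247) = 0.657678; -0.674*log2(0.753) = 0.275854. H(P,Q) = 0.657678 + 0.275854 = 0.9335

0.9335 bits


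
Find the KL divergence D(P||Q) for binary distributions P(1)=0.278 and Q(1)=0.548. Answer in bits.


KL = p*log2(p/q) + (1-p)*log2((1-p)/(1-q)) = 0.278*log2(0.278/0.548) + 0.722*log2(0.722/0.452) = 0.2157

0.2157 bits


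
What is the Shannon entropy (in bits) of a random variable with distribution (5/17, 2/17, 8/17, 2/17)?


H = -sum(p_i * log2(p_i)). Terms: -(5/17)*log2(5/17) = 0.519275; -(2/17)*log2(2/17) = 0.363231; -(8/17)*log2(8/17) = 0.511747; -(2/17)*log2(2/17) = 0.363231. H = 0.519275 + 0.363231 + 0.511747 + 0.363231 = 1.7575

1.7575 bits


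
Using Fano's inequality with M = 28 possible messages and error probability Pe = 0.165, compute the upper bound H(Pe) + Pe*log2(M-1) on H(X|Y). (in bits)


H(Pe) = -Pe*log2(Pe) - (1-Pe)*log2(1-Pe) = -0.165*log2(0.165) - 0.835*log2(0.835) = 0.428911 + 0.217227 = 0.6461. Pe*log2(M-1) = 0.165*log2(27) = 0.784556. Bound = H(Pe) + Pe*log2(M-1) = 0.428911 + 0.217227 + 0.784556 = 1.4307

1.4307 bits


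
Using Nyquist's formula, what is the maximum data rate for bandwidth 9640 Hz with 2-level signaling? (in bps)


Rate = 2 * B * log2(M) = 2 * 9640 * 1.0 = 19280.0

19280.0 bps


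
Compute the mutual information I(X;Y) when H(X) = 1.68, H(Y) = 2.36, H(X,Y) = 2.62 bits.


I(X;Y) = H(X) + H(Y) - H(X,Y) = 1.68 + 2.36 - 2.62 = 1.42

1.42 bits


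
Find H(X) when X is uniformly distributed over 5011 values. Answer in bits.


H = log2(n) = log2(5011) = 12.2909

12.2909 bits


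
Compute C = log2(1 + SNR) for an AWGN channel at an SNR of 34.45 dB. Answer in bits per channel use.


SNR_linear = 10^(34.45/10) = 2786.1212; C = log2(1 + SNR_linear) = log2(1 + 2786.1212) = 11.4446

11.4446 bits/channel use


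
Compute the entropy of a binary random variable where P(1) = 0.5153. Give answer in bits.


H = -p*log2(p) - (1-p)*log2(1-p). -0.5153*log2(0.5153) = 0.492892; -0.4847*log2(0.4847) = 0.506432. H = 0.492892 + 0.506432 = 0.9993

0.9993 bits


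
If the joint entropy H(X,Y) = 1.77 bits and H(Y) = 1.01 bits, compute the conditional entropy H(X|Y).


H(X|Y) = H(X,Y) - H(Y) = 1.77 - 1.01 = 0.76

0.76 bits


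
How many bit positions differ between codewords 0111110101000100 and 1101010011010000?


Count differing positions: ^ . ^ . ^ . . ^ ^ . . ^ . ^ . . = 7 differences

7


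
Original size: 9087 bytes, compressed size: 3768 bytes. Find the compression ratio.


Ratio = original / compressed = 9087 / 3768 = 2.4116

2.4116


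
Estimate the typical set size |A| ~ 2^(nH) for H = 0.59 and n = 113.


log2|A_typical| = nH = 113 * 0.59 = 66.67, so |A_typical| ~ 2^66.67 = 1.174e+20

1.174e+20


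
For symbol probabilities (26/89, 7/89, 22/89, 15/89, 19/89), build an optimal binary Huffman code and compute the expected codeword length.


Huffman construction (repeatedly merge the two least-probable nodes; each merge adds 1 bit to every symbol beneath it): 7/89 + 15/89 = 22/89; 19/89 + 22/89 = 41/89; 22/89 + 26/89 = 48/89; 41/89 + 48/89 = 1. Resulting codeword lengths (in the order the probabilities were given): (2, 3, 2, 3, 2). L_avg = sum(p_i * l_i) = 26/89*2 + 7/89*3 + 22/89*2 + 15/89*3 + 19/89*2 = 200/89 = 2.2472

2.2472 bits


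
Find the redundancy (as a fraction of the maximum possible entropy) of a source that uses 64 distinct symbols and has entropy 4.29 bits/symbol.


H_max = log2(K) = log2(64) = 6.0 bits/symbol. Redundancy = 1 - H/H_max = 1 - 4.29/6.0 = 1 - 0.715 = 0.285

0.285


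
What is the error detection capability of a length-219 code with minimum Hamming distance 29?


Detection capability = d_min - 1 = 29 - 1 = 28

28 errors


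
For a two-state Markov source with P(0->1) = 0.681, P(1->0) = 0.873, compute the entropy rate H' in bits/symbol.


Stationary distribution: pi_0 = p10/(p01+p10) = 0.5618, pi_1 = 0.4382. Entropy rate H' = pi_0*H(p01) + pi_1*H(p10) = 0.5618*0.9033 + 0.4382*0.5492 = 0.7481

0.7481 bits/symbol


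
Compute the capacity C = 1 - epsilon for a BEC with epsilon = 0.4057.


C = 1 - epsilon = 1 - 0.4057 = 0.5943

0.5943 bits


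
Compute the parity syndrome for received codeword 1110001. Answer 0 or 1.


Syndrome = XOR of all bits = 1 XOR 1 XOR 1 XOR 0 XOR 0 XOR 0 XOR 1 = 0

0


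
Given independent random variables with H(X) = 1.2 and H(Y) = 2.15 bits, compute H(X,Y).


For independent variables, H(X,Y) = H(X) + H(Y) = 1.2 + 2.15 = 3.35

3.35 bits


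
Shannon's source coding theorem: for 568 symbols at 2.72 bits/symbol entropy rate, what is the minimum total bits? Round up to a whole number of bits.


Minimum bits >= n * H = 568 * 2.72 = 1544.96, rounded up to a whole number of bits = 1545

1545 bits


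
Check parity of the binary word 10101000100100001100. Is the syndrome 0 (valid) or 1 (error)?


Syndrome = XOR of all bits = 1 XOR 0 XOR 1 XOR 0 XOR 1 XOR 0 XOR 0 XOR 0 XOR 1 XOR 0 XOR 0 XOR 1 XOR 0 XOR 0 XOR 0 XOR 0 XOR 1 XOR 1 XOR 0 XOR 0 = 1

1


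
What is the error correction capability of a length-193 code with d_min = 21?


Correction capability = floor((d-1)/2) = floor((21-1)/2) = 10

10 errors


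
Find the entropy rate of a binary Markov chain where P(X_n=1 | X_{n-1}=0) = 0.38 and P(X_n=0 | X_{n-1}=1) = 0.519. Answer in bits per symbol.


Stationary distribution: pi_0 = p10/(p01+p10) = 0.5773, pi_1 = 0.4227. Entropy rate H' = pi_0*H(p01) + pi_1*H(p10) = 0.5773*0.958 + 0.4227*0.999 = 0.9753

0.9753 bits/symbol


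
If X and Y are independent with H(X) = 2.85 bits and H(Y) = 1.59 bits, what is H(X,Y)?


For independent variables, H(X,Y) = H(X) + H(Y) = 2.85 + 1.59 = 4.44

4.44 bits


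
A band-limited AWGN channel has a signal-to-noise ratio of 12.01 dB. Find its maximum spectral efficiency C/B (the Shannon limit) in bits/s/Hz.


SNR_linear = 10^(12.01/10) = 15.8855; C/B = log2(1 + SNR_linear) = log2(1 + 15.8855) = 4.0777

4.0777 bits/s/Hz


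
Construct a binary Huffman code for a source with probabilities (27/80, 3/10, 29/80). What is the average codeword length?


Huffman construction (repeatedly merge the two least-probable nodes; each merge adds 1 bit to every symbol beneath it): 3/10 + 27/80 = 51/80; 29/80 + 51/80 = 1. Resulting codeword lengths (in the order the probabilities were given): (2, 2, 1). L_avg = sum(p_i * l_i) = 27/80*2 + 3/10*2 + 29/80*1 = 131/80 = 1.6375

1.6375 bits


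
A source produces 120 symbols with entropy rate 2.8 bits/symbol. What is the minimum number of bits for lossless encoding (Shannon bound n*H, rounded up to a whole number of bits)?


Minimum bits >= n * H = 120 * 2.8 = 336.0, rounded up to a whole number of bits = 336

336 bits


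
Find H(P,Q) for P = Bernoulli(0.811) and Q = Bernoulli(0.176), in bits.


H(P,Q) = -p*log2(q) - (1-p)*log2(1-q). -0.811*log2(0.176) = 2.032652; -0.189*log2(0.824) = 0.052785. H(P,Q) = 2.032652 + 0.052785 = 2.0854

2.0854 bits


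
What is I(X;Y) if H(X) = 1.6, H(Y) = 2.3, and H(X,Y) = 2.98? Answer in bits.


I(X;Y) = H(X) + H(Y) - H(X,Y) = 1.6 + 2.3 - 2.98 = 0.92

0.92 bits


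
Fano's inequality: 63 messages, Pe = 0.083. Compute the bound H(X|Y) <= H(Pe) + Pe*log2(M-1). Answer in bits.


H(Pe) = -Pe*log2(Pe) - (1-Pe)*log2(1-Pe) = -0.083*log2(0.083) - 0.917*log2(0.917) = 0.298032 + 0.114631 = 0.4127. Pe*log2(M-1) = 0.083*log2(62) = 0.494198. Bound = H(Pe) + Pe*log2(M-1) = 0.298032 + 0.114631 + 0.494198 = 0.9069

0.9069 bits


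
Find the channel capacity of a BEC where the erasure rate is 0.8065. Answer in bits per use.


C = 1 - epsilon = 1 - 0.8065 = 0.1935

0.1935 bits


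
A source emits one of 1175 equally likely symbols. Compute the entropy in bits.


H = log2(n) = log2(1175) = 10.1984

10.1984 bits


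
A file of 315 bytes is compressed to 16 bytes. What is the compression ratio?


Ratio = original / compressed = 315 / 16 = 19.6875

19.6875


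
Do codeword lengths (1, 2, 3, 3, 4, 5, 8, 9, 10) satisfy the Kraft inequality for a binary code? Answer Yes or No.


Kraft sum = sum(2^(-l_i)) = 1.1006, need <= 1. Result: violated (a binary prefix-free code with these lengths cannot exist)

No


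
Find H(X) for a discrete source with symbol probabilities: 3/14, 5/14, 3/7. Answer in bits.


H = -sum(p_i * log2(p_i)). Terms: -(3/14)*log2(3/14) = 0.476227; -(5/14)*log2(5/14) = 0.530510; -(3/7)*log2(3/7) = 0.523882. H = 0.476227 + 0.530510 + 0.523882 = 1.5306

1.5306 bits


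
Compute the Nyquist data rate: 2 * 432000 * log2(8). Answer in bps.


Rate = 2 * B * log2(M) = 2 * 432000 * 3.0 = 2592000.0

2592000.0 bps


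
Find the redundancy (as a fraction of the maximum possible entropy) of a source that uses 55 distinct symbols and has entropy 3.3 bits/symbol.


H_max = log2(K) = log2(55) = 5.7814 bits/symbol. Redundancy = 1 - H/H_max = 1 - 3.3/5.7814 = 1 - 0.5708 = 0.4292

0.4292


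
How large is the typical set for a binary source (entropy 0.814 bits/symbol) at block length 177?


log2|A_typical| = nH = 177 * 0.814 = 144.078, so |A_typical| ~ 2^144.078 = 2.354e+43

2.354e+43


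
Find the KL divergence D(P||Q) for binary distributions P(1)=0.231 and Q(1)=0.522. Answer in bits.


KL = p*log2(p/q) + (1-p)*log2((1-p)/(1-q)) = 0.231*log2(0.231/0.522) + 0.769*log2(0.769/0.478) = 0.2558

0.2558 bits


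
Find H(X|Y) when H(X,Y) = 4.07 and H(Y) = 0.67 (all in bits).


H(X|Y) = H(X,Y) - H(Y) = 4.07 - 0.67 = 3.4

3.4 bits


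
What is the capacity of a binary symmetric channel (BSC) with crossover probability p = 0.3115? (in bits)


H(p) = -p*log2(p) - (1-p)*log2(1-p) = -0.3115*log2(0.3115) - 0.6885*log2(0.6885) = 0.524160 + 0.370738 = 0.8949. C = 1 - H(p) = 1 - 0.8949 = 0.1051

0.1051 bits


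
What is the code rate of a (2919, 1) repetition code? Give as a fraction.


Rate = k/n = 1/2919

1/2919


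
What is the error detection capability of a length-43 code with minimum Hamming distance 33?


Detection capability = d_min - 1 = 33 - 1 = 32

32 errors


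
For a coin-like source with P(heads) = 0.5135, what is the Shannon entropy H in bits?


H = -p*log2(p) - (1-p)*log2(1-p). -0.5135*log2(0.5135) = 0.493763; -0.4865*log2(0.4865) = 0.505711. H = 0.493763 + 0.505711 = 0.9995

0.9995 bits


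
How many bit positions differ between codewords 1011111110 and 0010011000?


Count differing positions: ^ . . ^ ^ . . ^ ^ . = 5 differences

5


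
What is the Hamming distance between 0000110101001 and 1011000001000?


Count differing positions: ^ . ^ ^ ^ ^ . ^ . . . . ^ = 7 differences

7


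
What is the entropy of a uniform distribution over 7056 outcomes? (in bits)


H = log2(n) = log2(7056) = 12.7846

12.7846 bits


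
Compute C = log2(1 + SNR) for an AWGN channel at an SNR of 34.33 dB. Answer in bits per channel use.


SNR_linear = 10^(34.33/10) = 2710.1916; C = log2(1 + SNR_linear) = log2(1 + 2710.1916) = 11.4047

11.4047 bits/channel use


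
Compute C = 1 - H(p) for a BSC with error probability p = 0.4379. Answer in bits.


H(p) = -p*log2(p) - (1-p)*log2(1-p) = -0.4379*log2(0.4379) - 0.5621*log2(0.5621) = 0.521682 + 0.467162 = 0.9888. C = 1 - H(p) = 1 - 0.9888 = 0.0112

0.0112 bits


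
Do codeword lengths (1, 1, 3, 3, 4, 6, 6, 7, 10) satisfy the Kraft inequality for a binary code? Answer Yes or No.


Kraft sum = sum(2^(-l_i)) = 1.3525, need <= 1. Result: violated (a binary prefix-free code with these lengths cannot exist)

No


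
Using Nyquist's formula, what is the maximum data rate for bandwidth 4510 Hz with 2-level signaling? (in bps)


Rate = 2 * B * log2(M) = 2 * 4510 * 1.0 = 9020.0

9020.0 bps


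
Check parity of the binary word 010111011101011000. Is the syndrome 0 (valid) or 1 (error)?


Syndrome = XOR of all bits = 0 XOR 1 XOR 0 XOR 1 XOR 1 XOR 1 XOR 0 XOR 1 XOR 1 XOR 1 XOR 0 XOR 1 XOR 0 XOR 1 XOR 1 XOR 0 XOR 0 XOR 0 = 0

0


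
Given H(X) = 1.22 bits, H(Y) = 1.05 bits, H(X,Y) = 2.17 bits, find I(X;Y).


I(X;Y) = H(X) + H(Y) - H(X,Y) = 1.22 + 1.05 - 2.17 = 0.1

0.1 bits


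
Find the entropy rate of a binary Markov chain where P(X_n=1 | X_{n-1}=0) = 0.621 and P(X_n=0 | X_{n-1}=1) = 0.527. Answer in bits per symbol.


Stationary distribution: pi_0 = p10/(p01+p10) = 0.4591, pi_1 = 0.5409. Entropy rate H' = pi_0*H(p01) + pi_1*H(p10) = 0.4591*0.9573 + 0.5409*0.9979 = 0.9793

0.9793 bits/symbol


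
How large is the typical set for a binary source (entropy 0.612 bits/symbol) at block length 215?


log2|A_typical| = nH = 215 * 0.612 = 131.58, so |A_typical| ~ 2^131.58 = 4.069e+39

4.069e+39


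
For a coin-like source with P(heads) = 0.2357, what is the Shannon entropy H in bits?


H = -p*log2(p) - (1-p)*log2(1-p). -0.2357*log2(0.2357) = 0.491429; -0.7643*log2(0.7643) = 0.296387. H = 0.491429 + 0.296387 = 0.7878

0.7878 bits


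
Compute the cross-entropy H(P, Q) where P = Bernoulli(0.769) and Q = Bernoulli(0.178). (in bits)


H(P,Q) = -p*log2(q) - (1-p)*log2(1-q). -0.769*log2(0.178) = 1.914849; -0.231*log2(0.822) = 0.065324. H(P,Q) = 1.914849 + 0.065324 = 1.9802

1.9802 bits


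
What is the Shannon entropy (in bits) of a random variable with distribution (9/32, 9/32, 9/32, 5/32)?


H = -sum(p_i * log2(p_i)). Terms: -(9/32)*log2(9/32) = 0.514709; -(9/32)*log2(9/32) = 0.514709; -(9/32)*log2(9/32) = 0.514709; -(5/32)*log2(5/32) = 0.418449. H = 0.514709 + 0.514709 + 0.514709 + 0.418449 = 1.9626

1.9626 bits


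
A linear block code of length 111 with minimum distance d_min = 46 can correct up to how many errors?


Correction capability = floor((d-1)/2) = floor((46-1)/2) = 22

22 errors


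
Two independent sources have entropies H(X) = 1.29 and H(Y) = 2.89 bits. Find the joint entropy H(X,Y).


For independent variables, H(X,Y) = H(X) + H(Y) = 1.29 + 2.89 = 4.18

4.18 bits


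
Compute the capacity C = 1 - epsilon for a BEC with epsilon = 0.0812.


C = 1 - epsilon = 1 - 0.0812 = 0.9188

0.9188 bits


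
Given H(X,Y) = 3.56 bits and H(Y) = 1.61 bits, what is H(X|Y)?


H(X|Y) = H(X,Y) - H(Y) = 3.56 - 1.61 = 1.95

1.95 bits


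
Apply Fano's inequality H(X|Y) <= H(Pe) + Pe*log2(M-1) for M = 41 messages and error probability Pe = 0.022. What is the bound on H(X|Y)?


H(Pe) = -Pe*log2(Pe) - (1-Pe)*log2(1-Pe) = -0.022*log2(0.022) - 0.978*log2(0.978) = 0.121140 + 0.031388 = 0.1525. Pe*log2(M-1) = 0.022*log2(40) = 0.117082. Bound = H(Pe) + Pe*log2(M-1) = 0.121140 + 0.031388 + 0.117082 = 0.2696

0.2696 bits


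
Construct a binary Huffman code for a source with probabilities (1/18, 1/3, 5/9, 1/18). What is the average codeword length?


Huffman construction (repeatedly merge the two least-probable nodes; each merge adds 1 bit to every symbol beneath it): 1/18 + 1/18 = 1/9; 1/9 + 1/3 = 4/9; 4/9 + 5/9 = 1. Resulting codeword lengths (in the order the probabilities were given): (3, 2, 1, 3). L_avg = sum(p_i * l_i) = 1/18*3 + 1/3*2 + 5/9*1 + 1/18*3 = 14/9 = 1.5556

1.5556 bits


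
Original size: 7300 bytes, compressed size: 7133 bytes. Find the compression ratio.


Ratio = original / compressed = 7300 / 7133 = 1.0234

1.0234


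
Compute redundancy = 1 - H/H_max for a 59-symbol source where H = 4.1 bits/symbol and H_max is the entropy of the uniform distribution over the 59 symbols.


H_max = log2(K) = log2(59) = 5.8826 bits/symbol. Redundancy = 1 - H/H_max = 1 - 4.1/5.8826 = 1 - 0.697 = 0.303

0.303


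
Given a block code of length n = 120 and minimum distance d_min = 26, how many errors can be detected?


Detection capability = d_min - 1 = 26 - 1 = 25

25 errors


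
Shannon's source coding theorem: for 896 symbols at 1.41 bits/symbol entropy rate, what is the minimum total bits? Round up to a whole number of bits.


Minimum bits >= n * H = 896 * 1.41 = 1263.36, rounded up to a whole number of bits = 1264

1264 bits
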